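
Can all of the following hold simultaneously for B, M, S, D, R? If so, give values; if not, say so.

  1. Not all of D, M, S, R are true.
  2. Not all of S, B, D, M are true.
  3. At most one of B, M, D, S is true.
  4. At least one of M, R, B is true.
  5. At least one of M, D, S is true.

B = False, M = True, S = False, D = False, R = True

  (1) {D, M, S, R}: 2/4 true — not all ✓
  (2) {S, B, D, M}: 1/4 true — not all ✓
  (3) {B, M, D, S}: 1 true — at most one ✓
  (4) {M, R, B}: 2 true — at least one ✓
  (5) {M, D, S}: 1 true — at least one ✓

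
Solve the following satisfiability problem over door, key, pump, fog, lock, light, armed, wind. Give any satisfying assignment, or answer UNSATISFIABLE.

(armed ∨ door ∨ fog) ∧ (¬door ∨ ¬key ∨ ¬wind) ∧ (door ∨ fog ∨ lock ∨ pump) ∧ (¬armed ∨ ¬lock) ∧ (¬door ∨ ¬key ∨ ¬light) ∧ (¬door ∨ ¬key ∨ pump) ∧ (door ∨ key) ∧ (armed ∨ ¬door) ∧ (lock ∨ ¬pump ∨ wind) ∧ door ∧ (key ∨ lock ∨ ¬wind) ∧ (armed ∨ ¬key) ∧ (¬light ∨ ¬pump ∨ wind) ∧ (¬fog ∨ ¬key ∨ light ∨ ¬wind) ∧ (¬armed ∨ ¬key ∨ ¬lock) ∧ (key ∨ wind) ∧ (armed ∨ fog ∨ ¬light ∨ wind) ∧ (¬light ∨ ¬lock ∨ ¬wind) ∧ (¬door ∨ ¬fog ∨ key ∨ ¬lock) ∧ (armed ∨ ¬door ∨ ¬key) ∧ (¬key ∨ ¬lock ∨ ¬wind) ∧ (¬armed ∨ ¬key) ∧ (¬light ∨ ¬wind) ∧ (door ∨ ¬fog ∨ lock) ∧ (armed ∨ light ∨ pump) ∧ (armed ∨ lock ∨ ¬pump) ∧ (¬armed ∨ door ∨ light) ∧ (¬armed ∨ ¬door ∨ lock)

Case door = True:
  (armed ∨ ¬door) forces armed = True.
  (¬armed ∨ ¬lock) forces lock = False.
  Clause (¬armed ∨ ¬door ∨ lock) is falsified — contradiction.
Case door = False:
  Clause (door) is falsified — contradiction.
Both cases fail, so the formula is unsatisfiable.

The formula is unsatisfiable.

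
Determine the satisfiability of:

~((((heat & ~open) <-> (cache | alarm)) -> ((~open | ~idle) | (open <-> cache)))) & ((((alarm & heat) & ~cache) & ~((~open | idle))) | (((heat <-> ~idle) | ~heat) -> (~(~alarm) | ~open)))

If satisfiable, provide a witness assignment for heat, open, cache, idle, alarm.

heat=T, open=T, cache=F, idle=T, alarm=F

  ~((((heat & ~open) <-> (cache | alarm)) -> ((~open | ~idle) | (open <-> cache)))) = True
    ((heat & ~open) <-> (cache | alarm)) -> ((~open | ~idle) | (open <-> cache)) = False
      (heat & ~open) <-> (cache | alarm) = True
        heat & ~open = False
          ~open = False
        cache | alarm = False
      (~open | ~idle) | (open <-> cache) = False
        ~open | ~idle = False
          ~open = False
          ~idle = False
        open <-> cache = False
  (((alarm & heat) & ~cache) & ~((~open | idle))) | (((heat <-> ~idle) | ~heat) -> (~(~alarm) | ~open)) = True
    ((alarm & heat) & ~cache) & ~((~open | idle)) = False
      (alarm & heat) & ~cache = False
        alarm & heat = False
        ~cache = True
      ~((~open | idle)) = False
        ~open | idle = True
          ~open = False
    ((heat <-> ~idle) | ~heat) -> (~(~alarm) | ~open) = True
      (heat <-> ~idle) | ~heat = False
        heat <-> ~idle = False
          ~idle = False
        ~heat = False
      ~(~alarm) | ~open = False
        ~(~alarm) = False
          ~alarm = True
        ~open = False
Both conjuncts True, so the formula holds.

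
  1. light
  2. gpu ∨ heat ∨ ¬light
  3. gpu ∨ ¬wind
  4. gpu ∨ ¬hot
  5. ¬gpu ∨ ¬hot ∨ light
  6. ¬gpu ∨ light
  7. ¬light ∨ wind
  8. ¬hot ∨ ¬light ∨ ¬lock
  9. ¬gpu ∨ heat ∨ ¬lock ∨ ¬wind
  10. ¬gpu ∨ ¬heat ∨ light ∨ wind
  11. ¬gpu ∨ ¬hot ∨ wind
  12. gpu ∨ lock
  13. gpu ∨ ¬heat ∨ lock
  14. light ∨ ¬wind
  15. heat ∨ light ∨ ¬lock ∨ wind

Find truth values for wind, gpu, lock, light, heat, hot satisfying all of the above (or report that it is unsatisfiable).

Unit clause (light) forces light = True.
In (¬light ∨ wind) only wind is left, so wind = True.
In (gpu ∨ ¬wind) only gpu is left, so gpu = True.
Set lock = False.
Set heat = True.
Set hot = True.
All clauses satisfied.

wind = True, gpu = True, lock = False, light = True, heat = True, hot = True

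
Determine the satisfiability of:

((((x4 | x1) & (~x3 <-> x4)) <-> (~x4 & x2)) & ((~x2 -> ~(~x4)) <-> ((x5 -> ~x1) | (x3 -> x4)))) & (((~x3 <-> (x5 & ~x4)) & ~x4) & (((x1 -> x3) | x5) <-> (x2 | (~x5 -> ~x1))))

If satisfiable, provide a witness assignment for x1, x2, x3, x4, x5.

x1 = True, x2 = True, x3 = True, x4 = False, x5 = False

  (((x4 | x1) & (~x3 <-> x4)) <-> (~x4 & x2)) & ((~x2 -> ~(~x4)) <-> ((x5 -> ~x1) | (x3 -> x4))) = True
    ((x4 | x1) & (~x3 <-> x4)) <-> (~x4 & x2) = True
      (x4 | x1) & (~x3 <-> x4) = True
        x4 | x1 = True
        ~x3 <-> x4 = True
          ~x3 = False
      ~x4 & x2 = True
        ~x4 = True
    (~x2 -> ~(~x4)) <-> ((x5 -> ~x1) | (x3 -> x4)) = True
      ~x2 -> ~(~x4) = True
        ~x2 = False
        ~(~x4) = False
          ~x4 = True
      (x5 -> ~x1) | (x3 -> x4) = True
        x5 -> ~x1 = True
          ~x1 = False
        x3 -> x4 = False
  ((~x3 <-> (x5 & ~x4)) & ~x4) & (((x1 -> x3) | x5) <-> (x2 | (~x5 -> ~x1))) = True
    (~x3 <-> (x5 & ~x4)) & ~x4 = True
      ~x3 <-> (x5 & ~x4) = True
        ~x3 = False
        x5 & ~x4 = False
          ~x4 = True
      ~x4 = True
    ((x1 -> x3) | x5) <-> (x2 | (~x5 -> ~x1)) = True
      (x1 -> x3) | x5 = True
        x1 -> x3 = True
      x2 | (~x5 -> ~x1) = True
        ~x5 -> ~x1 = False
          ~x5 = True
          ~x1 = False
Both conjuncts True, so the formula holds.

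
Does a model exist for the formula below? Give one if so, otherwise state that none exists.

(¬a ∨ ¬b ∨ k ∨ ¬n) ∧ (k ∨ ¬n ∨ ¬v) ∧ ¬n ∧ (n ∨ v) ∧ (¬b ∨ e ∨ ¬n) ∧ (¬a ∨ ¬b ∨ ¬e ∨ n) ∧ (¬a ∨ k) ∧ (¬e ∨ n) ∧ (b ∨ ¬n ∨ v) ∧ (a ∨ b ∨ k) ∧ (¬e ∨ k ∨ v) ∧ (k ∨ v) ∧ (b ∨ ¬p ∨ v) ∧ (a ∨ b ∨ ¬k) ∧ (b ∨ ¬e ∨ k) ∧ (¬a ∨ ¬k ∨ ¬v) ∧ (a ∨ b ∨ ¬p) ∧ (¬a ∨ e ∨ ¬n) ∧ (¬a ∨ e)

Unit clause (¬n) forces n = False.
In (n ∨ v) only v is left, so v = True.
In (¬e ∨ n) only ¬e is left, so e = False.
In (¬a ∨ e) only ¬a is left, so a = False.
Set p = False.
Set k = True.
  then (a ∨ b ∨ ¬k) forces b = True.
All clauses satisfied.

p = False, e = False, k = True, n = False, b = True, v = True, a = False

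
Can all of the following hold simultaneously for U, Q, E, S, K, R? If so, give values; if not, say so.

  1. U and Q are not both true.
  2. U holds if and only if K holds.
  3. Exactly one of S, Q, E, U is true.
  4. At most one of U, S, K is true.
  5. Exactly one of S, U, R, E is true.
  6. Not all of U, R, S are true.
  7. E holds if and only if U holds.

U=F, Q=T, E=F, S=F, K=F, R=T

  (1) U=F, Q=T — not both ✓
  (2) U=F, K=F — same ✓
  (3) {S, Q, E, U}: 1 true — exactly one ✓
  (4) {U, S, K}: 0 true — at most one ✓
  (5) {S, U, R, E}: 1 true — exactly one ✓
  (6) {U, R, S}: 1/3 true — not all ✓
  (7) E=F, U=F — same ✓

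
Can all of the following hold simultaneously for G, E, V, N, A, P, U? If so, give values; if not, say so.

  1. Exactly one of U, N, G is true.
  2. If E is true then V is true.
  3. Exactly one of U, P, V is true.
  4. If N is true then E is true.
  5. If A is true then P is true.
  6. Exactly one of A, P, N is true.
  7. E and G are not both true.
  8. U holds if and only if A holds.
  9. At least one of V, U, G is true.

G: True, E: False, V: False, N: False, A: False, P: True, U: False

  (1) {U, N, G}: 1 true — exactly one ✓
  (2) E=F ⇒ V: vacuous ✓
  (3) {U, P, V}: 1 true — exactly one ✓
  (4) N=F ⇒ E: vacuous ✓
  (5) A=F ⇒ P: vacuous ✓
  (6) {A, P, N}: 1 true — exactly one ✓
  (7) E=F, G=T — not both ✓
  (8) U=F, A=F — same ✓
  (9) {V, U, G}: 1 true — at least one ✓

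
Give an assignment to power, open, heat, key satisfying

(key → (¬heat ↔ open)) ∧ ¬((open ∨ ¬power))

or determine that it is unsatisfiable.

power = True, open = False, heat = False, key = False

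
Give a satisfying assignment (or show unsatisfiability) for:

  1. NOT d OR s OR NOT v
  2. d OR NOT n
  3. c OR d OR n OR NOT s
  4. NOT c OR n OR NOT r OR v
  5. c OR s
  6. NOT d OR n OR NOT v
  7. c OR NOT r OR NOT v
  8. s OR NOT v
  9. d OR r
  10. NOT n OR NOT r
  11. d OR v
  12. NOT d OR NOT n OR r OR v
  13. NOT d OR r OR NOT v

n: False, d: True, v: False, r: False, c: False, s: True

Try n = True:
  (d OR NOT n) forces d = True.
  (NOT n OR NOT r) forces r = False.
  (NOT d OR NOT n OR r OR v) forces v = True.
  clause (NOT d OR r OR NOT v) is falsified — backtrack.
So n = False.
Set d = True.
  then (NOT d OR n OR NOT v) forces v = False.
Set r = False.
Set c = False.
  then (c OR s) forces s = True.
All clauses satisfied.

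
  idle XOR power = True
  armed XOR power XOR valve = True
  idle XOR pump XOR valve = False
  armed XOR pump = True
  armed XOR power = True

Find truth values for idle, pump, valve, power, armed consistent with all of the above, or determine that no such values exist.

Unsatisfiable

Adding constraints 1, 2, 3, 4 mod 2: every variable appears an even number of times on the left, so the left side is 0.
But the right sides sum to 1 (mod 2). 0 ≠ 1 — the system is inconsistent.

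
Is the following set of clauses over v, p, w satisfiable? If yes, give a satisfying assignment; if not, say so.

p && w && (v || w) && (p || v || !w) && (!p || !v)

v: False, p: True, w: True

Unit clause (p) forces p = True.
Unit clause (w) forces w = True.
In (!p || !v) only !v is left, so v = False.
Check each clause:
  (p): p holds.
  (w): w holds.
  (v || w): w holds.
  (p || v || !w): p holds.
  (!p || !v): !v holds.
All clauses satisfied.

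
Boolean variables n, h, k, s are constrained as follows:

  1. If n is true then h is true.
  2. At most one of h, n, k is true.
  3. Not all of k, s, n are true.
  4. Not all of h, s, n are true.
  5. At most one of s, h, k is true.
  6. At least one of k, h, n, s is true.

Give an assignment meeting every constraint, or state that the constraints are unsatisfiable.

n = False, h = False, k = False, s = True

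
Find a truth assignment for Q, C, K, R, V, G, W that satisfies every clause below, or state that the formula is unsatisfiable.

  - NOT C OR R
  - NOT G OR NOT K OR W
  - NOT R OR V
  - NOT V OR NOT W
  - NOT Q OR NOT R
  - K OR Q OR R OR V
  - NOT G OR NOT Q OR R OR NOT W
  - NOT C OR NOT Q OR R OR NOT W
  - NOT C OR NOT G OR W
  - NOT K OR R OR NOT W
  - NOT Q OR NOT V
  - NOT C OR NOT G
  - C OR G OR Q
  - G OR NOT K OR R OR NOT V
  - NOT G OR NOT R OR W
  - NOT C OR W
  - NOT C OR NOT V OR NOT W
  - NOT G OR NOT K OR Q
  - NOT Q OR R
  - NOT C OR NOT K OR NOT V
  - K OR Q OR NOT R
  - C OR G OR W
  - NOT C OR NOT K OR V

Q: False, C: False, K: False, R: False, V: True, G: True, W: False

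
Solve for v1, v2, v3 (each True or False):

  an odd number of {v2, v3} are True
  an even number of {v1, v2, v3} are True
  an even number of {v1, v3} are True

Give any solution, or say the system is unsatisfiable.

v1=T; v2=F; v3=T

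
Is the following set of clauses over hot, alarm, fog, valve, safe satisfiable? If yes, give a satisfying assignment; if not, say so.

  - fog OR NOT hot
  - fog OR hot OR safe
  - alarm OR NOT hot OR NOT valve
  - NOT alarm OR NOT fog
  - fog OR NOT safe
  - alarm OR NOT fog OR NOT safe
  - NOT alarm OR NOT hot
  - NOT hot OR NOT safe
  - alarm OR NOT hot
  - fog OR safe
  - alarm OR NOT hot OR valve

Set hot = False.
Set alarm = False.
Try fog = False:
  (fog OR hot OR safe) forces safe = True.
  clause (fog OR NOT safe) is falsified — backtrack.
So fog = True.
  then (alarm OR NOT fog OR NOT safe) forces safe = False.
Set valve = True.
All clauses satisfied.

hot = False, alarm = False, fog = True, valve = True, safe = False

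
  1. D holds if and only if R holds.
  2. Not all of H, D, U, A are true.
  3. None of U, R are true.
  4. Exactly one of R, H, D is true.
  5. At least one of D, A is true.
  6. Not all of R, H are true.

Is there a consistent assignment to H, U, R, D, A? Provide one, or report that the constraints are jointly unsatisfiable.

H = True; U = False; R = False; D = False; A = True

  (1) D=F, R=F — same ✓
  (2) {H, D, U, A}: 2/4 true — not all ✓
  (3) {U, R}: 0 true — none ✓
  (4) {R, H, D}: 1 true — exactly one ✓
  (5) {D, A}: 1 true — at least one ✓
  (6) {R, H}: 1/2 true — not all ✓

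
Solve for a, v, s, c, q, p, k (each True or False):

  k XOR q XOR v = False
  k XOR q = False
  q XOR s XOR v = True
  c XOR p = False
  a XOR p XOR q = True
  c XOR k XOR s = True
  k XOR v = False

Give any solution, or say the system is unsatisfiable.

a: True, v: False, s: True, c: False, q: False, p: False, k: False

k XOR q XOR v = F XOR F XOR F = False ✓
k XOR q = F XOR F = False ✓
q XOR s XOR v = F XOR T XOR F = True ✓
c XOR p = F XOR F = False ✓
a XOR p XOR q = T XOR F XOR F = True ✓
c XOR k XOR s = F XOR F XOR T = True ✓
k XOR v = F XOR F = False ✓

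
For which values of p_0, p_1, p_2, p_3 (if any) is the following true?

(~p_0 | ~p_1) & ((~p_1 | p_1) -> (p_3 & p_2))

p_0: True, p_1: False, p_2: True, p_3: True

  ~p_0 | ~p_1 = True
    ~p_0 = False
    ~p_1 = True
  (~p_1 | p_1) -> (p_3 & p_2) = True
    ~p_1 | p_1 = True
      ~p_1 = True
    p_3 & p_2 = True
Both conjuncts True, so the formula holds.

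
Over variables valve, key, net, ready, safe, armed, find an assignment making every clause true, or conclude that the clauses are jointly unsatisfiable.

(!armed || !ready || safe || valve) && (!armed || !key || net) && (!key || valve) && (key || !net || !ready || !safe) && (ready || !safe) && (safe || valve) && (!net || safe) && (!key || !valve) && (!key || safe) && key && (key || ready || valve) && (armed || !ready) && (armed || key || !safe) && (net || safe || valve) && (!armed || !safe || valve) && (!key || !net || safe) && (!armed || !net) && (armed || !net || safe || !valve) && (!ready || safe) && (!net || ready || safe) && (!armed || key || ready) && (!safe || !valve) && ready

UNSATISFIABLE

Case key = True:
  (!key || valve) forces valve = True.
  Clause (!key || !valve) is falsified — contradiction.
Case key = False:
  Clause (key) is falsified — contradiction.
Both cases fail, so the formula is unsatisfiable.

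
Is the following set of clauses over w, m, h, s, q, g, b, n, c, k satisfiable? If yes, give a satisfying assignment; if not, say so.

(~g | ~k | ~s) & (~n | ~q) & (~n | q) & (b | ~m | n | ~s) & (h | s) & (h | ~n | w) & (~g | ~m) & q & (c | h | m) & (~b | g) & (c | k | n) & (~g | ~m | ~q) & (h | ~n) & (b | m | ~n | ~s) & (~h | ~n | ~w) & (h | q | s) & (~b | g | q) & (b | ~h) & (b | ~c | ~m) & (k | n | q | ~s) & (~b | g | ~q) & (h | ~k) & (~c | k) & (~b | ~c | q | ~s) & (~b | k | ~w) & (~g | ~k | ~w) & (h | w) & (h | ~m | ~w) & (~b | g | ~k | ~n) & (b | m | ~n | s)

w: False, m: False, h: True, s: False, q: True, g: True, b: True, n: False, c: True, k: True

Unit clause (q) forces q = True.
In (~n | ~q) only ~n is left, so n = False.
Set w = False.
  then (h | w) forces h = True.
  then (b | ~h) forces b = True.
  then (~b | g | ~q) forces g = True.
  then (~g | ~m) forces m = False.
Try s = True:
  (~g | ~k | ~s) forces k = False.
  (c | k | n) forces c = True.
  clause (~c | k) is falsified — backtrack.
So s = False.
Set c = True.
  then (~c | k) forces k = True.
All clauses satisfied.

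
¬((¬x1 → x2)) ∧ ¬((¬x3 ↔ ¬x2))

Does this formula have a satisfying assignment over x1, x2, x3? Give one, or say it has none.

x1 = False; x2 = False; x3 = True

  ¬((¬x1 → x2)) = True
    ¬x1 → x2 = False
      ¬x1 = True
  ¬((¬x3 ↔ ¬x2)) = True
    ¬x3 ↔ ¬x2 = False
      ¬x3 = False
      ¬x2 = True
Both conjuncts True, so the formula holds.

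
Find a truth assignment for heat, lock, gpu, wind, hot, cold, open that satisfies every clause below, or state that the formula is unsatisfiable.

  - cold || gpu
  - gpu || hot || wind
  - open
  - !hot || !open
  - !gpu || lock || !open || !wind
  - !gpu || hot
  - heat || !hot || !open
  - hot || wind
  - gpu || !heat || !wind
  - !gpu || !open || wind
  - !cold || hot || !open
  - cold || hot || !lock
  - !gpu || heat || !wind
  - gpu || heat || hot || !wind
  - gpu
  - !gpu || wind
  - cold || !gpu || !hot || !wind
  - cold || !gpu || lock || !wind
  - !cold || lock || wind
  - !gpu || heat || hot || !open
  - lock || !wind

Unsatisfiable

Case gpu = True:
  (open) forces open = True.
  (!hot || !open) forces hot = False.
  Clause (!gpu || hot) is falsified — contradiction.
Case gpu = False:
  Clause (gpu) is falsified — contradiction.
Both cases fail, so the formula is unsatisfiable.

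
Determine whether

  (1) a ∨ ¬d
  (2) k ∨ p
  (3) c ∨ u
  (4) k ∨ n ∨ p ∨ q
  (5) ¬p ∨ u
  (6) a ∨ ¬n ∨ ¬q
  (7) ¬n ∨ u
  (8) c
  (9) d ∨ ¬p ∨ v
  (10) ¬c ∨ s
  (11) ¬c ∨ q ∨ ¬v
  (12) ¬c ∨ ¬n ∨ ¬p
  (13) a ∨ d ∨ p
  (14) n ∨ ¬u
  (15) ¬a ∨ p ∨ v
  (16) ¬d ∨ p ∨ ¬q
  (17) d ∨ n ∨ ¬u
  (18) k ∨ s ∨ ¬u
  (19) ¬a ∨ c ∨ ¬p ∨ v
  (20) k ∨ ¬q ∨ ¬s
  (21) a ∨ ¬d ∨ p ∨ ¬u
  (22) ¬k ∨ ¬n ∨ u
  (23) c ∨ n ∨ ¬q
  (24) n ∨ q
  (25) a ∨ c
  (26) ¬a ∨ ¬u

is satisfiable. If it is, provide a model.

a = True, v = True, u = False, q = True, n = False, s = True, c = True, d = False, k = True, p = False

Unit clause (c) forces c = True.
In (¬c ∨ s) only s is left, so s = True.
Set a = True.
  then (¬a ∨ ¬u) forces u = False.
  then (¬p ∨ u) forces p = False.
  then (¬n ∨ u) forces n = False.
  then (¬a ∨ p ∨ v) forces v = True.
  then (n ∨ q) forces q = True.
  then (k ∨ p) forces k = True.
  then (¬d ∨ p ∨ ¬q) forces d = False.
All clauses satisfied.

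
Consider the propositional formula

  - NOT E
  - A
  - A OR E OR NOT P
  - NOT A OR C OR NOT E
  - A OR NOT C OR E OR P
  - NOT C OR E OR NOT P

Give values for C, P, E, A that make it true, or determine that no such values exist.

Unit clause (NOT E) forces E = False.
Unit clause (A) forces A = True.
Set C = False.
Set P = True.
Check each clause:
  (NOT E): NOT E holds.
  (A): A holds.
  (A OR E OR NOT P): A holds.
  (NOT A OR C OR NOT E): NOT E holds.
  (A OR NOT C OR E OR P): A holds.
  (NOT C OR E OR NOT P): NOT C holds.
All clauses satisfied.

C=F, P=T, E=F, A=T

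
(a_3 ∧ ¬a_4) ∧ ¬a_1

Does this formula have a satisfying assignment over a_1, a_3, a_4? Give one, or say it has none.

a_1 = False, a_3 = True, a_4 = False

  a_3 ∧ ¬a_4 = True
    ¬a_4 = True
  ¬a_1 = True
Both conjuncts True, so the formula holds.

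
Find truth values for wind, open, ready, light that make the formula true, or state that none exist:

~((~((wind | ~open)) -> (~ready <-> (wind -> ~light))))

wind: False; open: True; ready: True; light: False

  ~((~((wind | ~open)) -> (~ready <-> (wind -> ~light)))) = True
    ~((wind | ~open)) -> (~ready <-> (wind -> ~light)) = False
      ~((wind | ~open)) = True
        wind | ~open = False
          ~open = False
      ~ready <-> (wind -> ~light) = False
        ~ready = False
        wind -> ~light = True
          ~light = True
The formula evaluates to True.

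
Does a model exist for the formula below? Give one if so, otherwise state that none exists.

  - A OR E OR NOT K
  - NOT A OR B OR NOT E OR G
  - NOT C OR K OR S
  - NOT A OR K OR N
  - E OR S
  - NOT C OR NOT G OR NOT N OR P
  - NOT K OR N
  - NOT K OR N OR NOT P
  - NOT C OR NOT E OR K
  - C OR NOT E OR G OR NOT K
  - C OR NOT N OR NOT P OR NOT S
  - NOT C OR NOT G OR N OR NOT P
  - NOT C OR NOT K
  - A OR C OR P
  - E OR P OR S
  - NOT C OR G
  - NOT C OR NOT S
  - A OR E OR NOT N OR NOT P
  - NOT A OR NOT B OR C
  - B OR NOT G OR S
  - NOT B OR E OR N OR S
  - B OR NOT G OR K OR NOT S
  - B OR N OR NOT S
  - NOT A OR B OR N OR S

Set A = False.
Set K = False.
Set E = True.
  then (NOT C OR NOT E OR K) forces C = False.
  then (A OR C OR P) forces P = True.
Set B = True.
Set N = False.
Set G = True.
Set S = True.
All clauses satisfied.

A=F, K=F, E=T, P=T, B=T, N=F, G=T, S=T, C=F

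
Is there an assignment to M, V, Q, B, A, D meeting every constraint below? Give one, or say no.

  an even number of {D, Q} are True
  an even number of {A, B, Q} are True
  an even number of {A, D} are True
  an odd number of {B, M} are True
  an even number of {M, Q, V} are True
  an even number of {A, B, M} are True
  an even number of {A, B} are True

Adding constraints 1, 2, 3, 4, 6, 7 mod 2: every variable appears an even number of times on the left, so the left side is 0.
But the right sides sum to 1 (mod 2). 0 ≠ 1 — the system is inconsistent.

The formula is unsatisfiable.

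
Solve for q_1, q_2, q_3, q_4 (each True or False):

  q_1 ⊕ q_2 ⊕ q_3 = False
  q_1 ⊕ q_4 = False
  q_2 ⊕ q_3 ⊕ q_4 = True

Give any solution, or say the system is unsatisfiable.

Adding constraints 1, 2, 3 mod 2: every variable appears an even number of times on the left, so the left side is 0.
But the right sides sum to 1 (mod 2). 0 ≠ 1 — the system is inconsistent.

Unsatisfiable — no assignment works.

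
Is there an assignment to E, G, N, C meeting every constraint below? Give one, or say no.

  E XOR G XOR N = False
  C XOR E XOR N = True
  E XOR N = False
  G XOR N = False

E: False, G: False, N: False, C: True

E XOR G XOR N = F XOR F XOR F = False ✓
C XOR E XOR N = T XOR F XOR F = True ✓
E XOR N = F XOR F = False ✓
G XOR N = F XOR F = False ✓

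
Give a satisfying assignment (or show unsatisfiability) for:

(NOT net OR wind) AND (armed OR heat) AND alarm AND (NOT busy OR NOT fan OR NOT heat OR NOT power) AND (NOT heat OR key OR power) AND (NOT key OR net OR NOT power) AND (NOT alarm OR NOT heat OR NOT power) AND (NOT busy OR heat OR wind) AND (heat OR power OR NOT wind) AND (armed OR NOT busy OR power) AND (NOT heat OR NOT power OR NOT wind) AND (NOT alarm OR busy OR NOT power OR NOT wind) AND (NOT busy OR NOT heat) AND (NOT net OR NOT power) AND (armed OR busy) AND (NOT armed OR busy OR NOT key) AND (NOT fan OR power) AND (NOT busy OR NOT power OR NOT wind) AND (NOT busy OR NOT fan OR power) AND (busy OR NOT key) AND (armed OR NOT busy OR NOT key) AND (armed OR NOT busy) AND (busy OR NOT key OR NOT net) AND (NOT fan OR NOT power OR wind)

key = False, busy = False, heat = False, armed = True, net = False, alarm = True, power = False, wind = False, fan = False

Unit clause (alarm) forces alarm = True.
Set key = False.
Set busy = False.
  then (armed OR busy) forces armed = True.
Set heat = False.
Set net = False.
Set power = False.
  then (heat OR power OR NOT wind) forces wind = False.
  then (NOT fan OR power) forces fan = False.
All clauses satisfied.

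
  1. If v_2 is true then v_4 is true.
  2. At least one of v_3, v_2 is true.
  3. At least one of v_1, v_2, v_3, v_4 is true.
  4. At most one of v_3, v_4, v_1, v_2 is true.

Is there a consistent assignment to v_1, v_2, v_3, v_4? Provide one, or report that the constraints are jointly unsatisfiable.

v_1: False, v_2: False, v_3: True, v_4: False

  (1) v_2=F ⇒ v_4: vacuous ✓
  (2) {v_3, v_2}: 1 true — at least one ✓
  (3) {v_1, v_2, v_3, v_4}: 1 true — at least one ✓
  (4) {v_3, v_4, v_1, v_2}: 1 true — at most one ✓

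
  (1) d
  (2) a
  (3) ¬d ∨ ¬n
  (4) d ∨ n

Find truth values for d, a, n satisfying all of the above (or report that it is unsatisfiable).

Unit clause (d) forces d = True.
Unit clause (a) forces a = True.
In (¬d ∨ ¬n) only ¬n is left, so n = False.
All clauses satisfied.

d: True, a: True, n: False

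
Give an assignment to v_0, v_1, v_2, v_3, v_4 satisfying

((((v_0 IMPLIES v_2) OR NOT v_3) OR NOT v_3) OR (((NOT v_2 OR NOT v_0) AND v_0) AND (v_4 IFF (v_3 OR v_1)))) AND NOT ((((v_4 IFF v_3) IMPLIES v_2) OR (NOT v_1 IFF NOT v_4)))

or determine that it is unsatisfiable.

v_0 = True; v_1 = True; v_2 = False; v_3 = False; v_4 = False

  (((v_0 IMPLIES v_2) OR NOT v_3) OR NOT v_3) OR (((NOT v_2 OR NOT v_0) AND v_0) AND (v_4 IFF (v_3 OR v_1))) = True
    ((v_0 IMPLIES v_2) OR NOT v_3) OR NOT v_3 = True
      (v_0 IMPLIES v_2) OR NOT v_3 = True
        v_0 IMPLIES v_2 = False
        NOT v_3 = True
      NOT v_3 = True
    ((NOT v_2 OR NOT v_0) AND v_0) AND (v_4 IFF (v_3 OR v_1)) = False
      (NOT v_2 OR NOT v_0) AND v_0 = True
        NOT v_2 OR NOT v_0 = True
          NOT v_2 = True
          NOT v_0 = False
      v_4 IFF (v_3 OR v_1) = False
        v_3 OR v_1 = True
  NOT ((((v_4 IFF v_3) IMPLIES v_2) OR (NOT v_1 IFF NOT v_4))) = True
    ((v_4 IFF v_3) IMPLIES v_2) OR (NOT v_1 IFF NOT v_4) = False
      (v_4 IFF v_3) IMPLIES v_2 = False
        v_4 IFF v_3 = True
      NOT v_1 IFF NOT v_4 = False
        NOT v_1 = False
        NOT v_4 = True
Both conjuncts True, so the formula holds.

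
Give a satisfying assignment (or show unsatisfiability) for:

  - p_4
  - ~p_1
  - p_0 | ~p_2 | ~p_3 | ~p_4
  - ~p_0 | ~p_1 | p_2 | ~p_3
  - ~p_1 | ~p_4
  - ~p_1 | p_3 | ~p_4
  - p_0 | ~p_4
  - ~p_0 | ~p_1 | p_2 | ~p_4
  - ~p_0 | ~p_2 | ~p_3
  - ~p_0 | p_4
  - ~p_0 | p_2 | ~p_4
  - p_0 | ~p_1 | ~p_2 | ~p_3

Unit clause (p_4) forces p_4 = True.
Unit clause (~p_1) forces p_1 = False.
In (p_0 | ~p_4) only p_0 is left, so p_0 = True.
In (~p_0 | p_2 | ~p_4) only p_2 is left, so p_2 = True.
In (~p_0 | ~p_2 | ~p_3) only ~p_3 is left, so p_3 = False.
All clauses satisfied.

p_0: True; p_1: False; p_2: True; p_3: False; p_4: True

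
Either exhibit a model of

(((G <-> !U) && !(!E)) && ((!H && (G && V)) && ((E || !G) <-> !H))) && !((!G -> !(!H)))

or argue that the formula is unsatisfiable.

Unsatisfiable

Case G = True: the conjunct !((!G -> !(!H))) becomes !((False -> !(!H))) = False.
Case G = False: the conjunct G is False.
Both cases fail — unsatisfiable.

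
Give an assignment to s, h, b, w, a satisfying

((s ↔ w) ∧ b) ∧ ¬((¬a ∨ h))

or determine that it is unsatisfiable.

s = True; h = False; b = True; w = True; a = True

  (s ↔ w) ∧ b = True
    s ↔ w = True
  ¬((¬a ∨ h)) = True
    ¬a ∨ h = False
      ¬a = False
Both conjuncts True, so the formula holds.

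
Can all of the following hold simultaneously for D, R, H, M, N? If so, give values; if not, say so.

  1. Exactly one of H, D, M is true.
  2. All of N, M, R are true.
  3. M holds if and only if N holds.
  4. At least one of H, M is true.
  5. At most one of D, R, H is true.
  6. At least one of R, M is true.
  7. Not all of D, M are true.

D = False, R = True, H = False, M = True, N = True

  (1) {H, D, M}: 1 true — exactly one ✓
  (2) {N, M, R}: all 3 true ✓
  (3) M=T, N=T — same ✓
  (4) {H, M}: 1 true — at least one ✓
  (5) {D, R, H}: 1 true — at most one ✓
  (6) {R, M}: 2 true — at least one ✓
  (7) {D, M}: 1/2 true — not all ✓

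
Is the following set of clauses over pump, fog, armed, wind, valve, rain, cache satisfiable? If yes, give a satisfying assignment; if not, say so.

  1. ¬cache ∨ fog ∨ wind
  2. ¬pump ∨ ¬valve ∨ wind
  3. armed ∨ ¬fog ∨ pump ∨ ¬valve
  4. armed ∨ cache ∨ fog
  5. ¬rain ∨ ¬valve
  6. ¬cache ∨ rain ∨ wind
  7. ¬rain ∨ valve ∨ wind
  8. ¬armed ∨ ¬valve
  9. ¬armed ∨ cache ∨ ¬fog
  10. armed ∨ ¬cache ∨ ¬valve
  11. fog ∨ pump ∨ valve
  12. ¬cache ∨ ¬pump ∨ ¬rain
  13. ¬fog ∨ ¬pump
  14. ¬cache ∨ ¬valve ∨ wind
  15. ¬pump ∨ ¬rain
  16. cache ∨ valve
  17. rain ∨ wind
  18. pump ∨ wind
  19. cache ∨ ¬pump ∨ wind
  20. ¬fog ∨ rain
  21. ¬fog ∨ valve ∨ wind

pump = False, fog = True, armed = True, wind = True, valve = False, rain = True, cache = True

Set pump = False.
  then (pump ∨ wind) forces wind = True.
Try fog = False:
  (fog ∨ pump ∨ valve) forces valve = True.
  (¬rain ∨ ¬valve) forces rain = False.
  (¬armed ∨ ¬valve) forces armed = False.
  (armed ∨ cache ∨ fog) forces cache = True.
  clause (armed ∨ ¬cache ∨ ¬valve) is falsified — backtrack.
So fog = True.
  then (¬fog ∨ rain) forces rain = True.
  then (¬rain ∨ ¬valve) forces valve = False.
  then (cache ∨ valve) forces cache = True.
Set armed = True.
All clauses satisfied.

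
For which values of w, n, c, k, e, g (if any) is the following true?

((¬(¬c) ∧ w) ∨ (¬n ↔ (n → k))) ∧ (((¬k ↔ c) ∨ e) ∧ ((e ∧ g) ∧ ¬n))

w=F, n=F, c=T, k=F, e=T, g=T

  (¬(¬c) ∧ w) ∨ (¬n ↔ (n → k)) = True
    ¬(¬c) ∧ w = False
      ¬(¬c) = True
        ¬c = False
    ¬n ↔ (n → k) = True
      ¬n = True
      n → k = True
  ((¬k ↔ c) ∨ e) ∧ ((e ∧ g) ∧ ¬n) = True
    (¬k ↔ c) ∨ e = True
      ¬k ↔ c = True
        ¬k = True
    (e ∧ g) ∧ ¬n = True
      e ∧ g = True
      ¬n = True
Both conjuncts True, so the formula holds.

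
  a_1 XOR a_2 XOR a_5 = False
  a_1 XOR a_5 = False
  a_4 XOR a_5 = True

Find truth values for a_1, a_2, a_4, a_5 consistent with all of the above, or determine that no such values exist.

a_1 = True, a_2 = False, a_4 = False, a_5 = True

a_1 XOR a_2 XOR a_5 = T XOR F XOR T = False ✓
a_1 XOR a_5 = T XOR T = False ✓
a_4 XOR a_5 = F XOR T = True ✓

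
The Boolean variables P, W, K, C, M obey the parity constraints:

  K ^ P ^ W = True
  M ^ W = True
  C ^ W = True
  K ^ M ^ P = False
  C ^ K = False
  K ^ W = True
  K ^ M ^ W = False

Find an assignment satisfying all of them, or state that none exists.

P: False; W: False; K: True; C: True; M: True

K ^ P ^ W = T ^ F ^ F = True ✓
M ^ W = T ^ F = True ✓
C ^ W = T ^ F = True ✓
K ^ M ^ P = T ^ T ^ F = False ✓
C ^ K = T ^ T = False ✓
K ^ W = T ^ F = True ✓
K ^ M ^ W = T ^ T ^ F = False ✓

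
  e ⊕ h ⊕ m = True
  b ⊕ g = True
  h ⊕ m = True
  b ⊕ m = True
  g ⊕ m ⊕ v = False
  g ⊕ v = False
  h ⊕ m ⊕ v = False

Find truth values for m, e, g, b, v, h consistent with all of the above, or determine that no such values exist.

Adding constraints 2, 3, 4, 5, 7 mod 2: every variable appears an even number of times on the left, so the left side is 0.
But the right sides sum to 1 (mod 2). 0 ≠ 1 — the system is inconsistent.

UNSATISFIABLE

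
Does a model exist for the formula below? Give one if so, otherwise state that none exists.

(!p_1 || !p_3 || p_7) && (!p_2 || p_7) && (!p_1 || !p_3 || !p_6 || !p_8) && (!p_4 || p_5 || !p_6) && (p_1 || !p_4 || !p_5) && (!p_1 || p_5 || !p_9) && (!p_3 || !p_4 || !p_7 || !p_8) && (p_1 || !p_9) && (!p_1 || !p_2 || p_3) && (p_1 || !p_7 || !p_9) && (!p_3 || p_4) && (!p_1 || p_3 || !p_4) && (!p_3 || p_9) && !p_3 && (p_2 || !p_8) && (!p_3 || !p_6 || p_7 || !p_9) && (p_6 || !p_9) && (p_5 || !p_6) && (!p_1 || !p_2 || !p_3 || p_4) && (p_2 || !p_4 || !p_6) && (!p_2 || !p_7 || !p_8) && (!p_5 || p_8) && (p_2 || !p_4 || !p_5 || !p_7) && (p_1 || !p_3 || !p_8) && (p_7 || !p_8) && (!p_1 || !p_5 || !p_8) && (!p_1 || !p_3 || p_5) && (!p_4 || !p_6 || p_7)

Unit clause (!p_3) forces p_3 = False.
Set p_1 = False.
  then (p_1 || !p_9) forces p_9 = False.
Set p_2 = False.
  then (p_2 || !p_8) forces p_8 = False.
  then (!p_5 || p_8) forces p_5 = False.
  then (p_5 || !p_6) forces p_6 = False.
Set p_4 = False.
Set p_7 = True.
All clauses satisfied.

p_1 = False, p_2 = False, p_3 = False, p_4 = False, p_5 = False, p_6 = False, p_7 = True, p_8 = False, p_9 = False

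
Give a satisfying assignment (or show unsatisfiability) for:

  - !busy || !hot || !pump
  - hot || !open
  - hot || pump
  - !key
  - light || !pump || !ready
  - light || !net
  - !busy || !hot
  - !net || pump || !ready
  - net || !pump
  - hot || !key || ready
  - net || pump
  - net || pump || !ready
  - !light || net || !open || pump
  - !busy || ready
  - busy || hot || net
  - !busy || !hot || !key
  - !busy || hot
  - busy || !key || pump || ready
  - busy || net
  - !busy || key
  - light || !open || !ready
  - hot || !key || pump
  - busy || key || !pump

Unit clause (!key) forces key = False.
In (!busy || key) only !busy is left, so busy = False.
In (busy || key || !pump) only !pump is left, so pump = False.
In (hot || pump) only hot is left, so hot = True.
In (net || pump) only net is left, so net = True.
In (light || !net) only light is left, so light = True.
In (!net || pump || !ready) only !ready is left, so ready = False.
Set open = False.
All clauses satisfied.

net = True, ready = False, pump = False, open = False, key = False, light = True, hot = True, busy = False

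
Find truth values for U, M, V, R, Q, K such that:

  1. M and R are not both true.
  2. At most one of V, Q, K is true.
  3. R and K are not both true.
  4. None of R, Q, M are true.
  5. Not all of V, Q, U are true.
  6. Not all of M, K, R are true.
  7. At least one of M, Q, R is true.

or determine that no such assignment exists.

Case M = True:
  Constraint (4) is violated (M=T) — contradiction.
Case M = False:
  (4) forces R = False.
  (4) forces Q = False.
  Constraint (7) is violated (M=F, Q=F, R=F) — contradiction.
Both cases fail — unsatisfiable.

The formula is unsatisfiable.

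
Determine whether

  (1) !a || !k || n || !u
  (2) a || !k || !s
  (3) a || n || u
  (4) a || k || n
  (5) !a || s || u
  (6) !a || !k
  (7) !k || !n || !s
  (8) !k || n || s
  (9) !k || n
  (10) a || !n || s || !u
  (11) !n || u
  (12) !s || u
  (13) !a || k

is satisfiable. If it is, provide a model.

u = True, n = True, a = False, s = True, k = False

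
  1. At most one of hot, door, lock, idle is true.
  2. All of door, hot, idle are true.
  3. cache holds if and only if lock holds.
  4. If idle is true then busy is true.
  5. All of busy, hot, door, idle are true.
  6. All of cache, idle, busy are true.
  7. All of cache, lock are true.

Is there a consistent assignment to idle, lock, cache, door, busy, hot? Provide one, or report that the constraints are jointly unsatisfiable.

Case idle = True:
  (1) with idle=T forces hot = False.
  Constraint (2) is violated (hot=F) — contradiction.
Case idle = False:
  Constraint (2) is violated (idle=F) — contradiction.
Both cases fail — unsatisfiable.

Unsatisfiable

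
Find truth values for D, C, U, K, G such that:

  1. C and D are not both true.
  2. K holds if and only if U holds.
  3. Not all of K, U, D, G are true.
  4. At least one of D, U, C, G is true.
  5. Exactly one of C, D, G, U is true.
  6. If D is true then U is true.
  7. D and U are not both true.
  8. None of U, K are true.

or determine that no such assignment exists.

D: False, C: True, U: False, K: False, G: False

  (1) C=T, D=F — not both ✓
  (2) K=F, U=F — same ✓
  (3) {K, U, D, G}: 0/4 true — not all ✓
  (4) {D, U, C, G}: 1 true — at least one ✓
  (5) {C, D, G, U}: 1 true — exactly one ✓
  (6) D=F ⇒ U: vacuous ✓
  (7) D=F, U=F — not both ✓
  (8) {U, K}: 0 true — none ✓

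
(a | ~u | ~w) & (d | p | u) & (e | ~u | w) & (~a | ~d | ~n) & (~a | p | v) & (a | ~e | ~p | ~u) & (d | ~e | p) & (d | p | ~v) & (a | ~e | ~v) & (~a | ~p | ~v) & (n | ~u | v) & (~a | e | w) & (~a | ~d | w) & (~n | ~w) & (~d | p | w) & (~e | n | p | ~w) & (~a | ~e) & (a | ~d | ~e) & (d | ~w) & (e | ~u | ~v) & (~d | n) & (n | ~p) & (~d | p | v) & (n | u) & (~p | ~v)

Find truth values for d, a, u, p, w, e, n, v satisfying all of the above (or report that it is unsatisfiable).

d = True; a = False; u = False; p = True; w = False; e = False; n = True; v = False

Set d = True.
  then (~d | n) forces n = True.
  then (~a | ~d | ~n) forces a = False.
  then (~n | ~w) forces w = False.
  then (~d | p | w) forces p = True.
  then (a | ~d | ~e) forces e = False.
  then (~p | ~v) forces v = False.
  then (e | ~u | w) forces u = False.
All clauses satisfied.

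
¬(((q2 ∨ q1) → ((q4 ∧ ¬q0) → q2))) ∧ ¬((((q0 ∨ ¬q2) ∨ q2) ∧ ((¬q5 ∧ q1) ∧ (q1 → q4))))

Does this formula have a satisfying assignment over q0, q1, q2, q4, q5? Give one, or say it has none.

q0 = False, q1 = True, q2 = False, q4 = True, q5 = True

  ¬(((q2 ∨ q1) → ((q4 ∧ ¬q0) → q2))) = True
    (q2 ∨ q1) → ((q4 ∧ ¬q0) → q2) = False
      q2 ∨ q1 = True
      (q4 ∧ ¬q0) → q2 = False
        q4 ∧ ¬q0 = True
          ¬q0 = True
  ¬((((q0 ∨ ¬q2) ∨ q2) ∧ ((¬q5 ∧ q1) ∧ (q1 → q4)))) = True
    ((q0 ∨ ¬q2) ∨ q2) ∧ ((¬q5 ∧ q1) ∧ (q1 → q4)) = False
      (q0 ∨ ¬q2) ∨ q2 = True
        q0 ∨ ¬q2 = True
          ¬q2 = True
      (¬q5 ∧ q1) ∧ (q1 → q4) = False
        ¬q5 ∧ q1 = False
          ¬q5 = False
        q1 → q4 = True
Both conjuncts True, so the formula holds.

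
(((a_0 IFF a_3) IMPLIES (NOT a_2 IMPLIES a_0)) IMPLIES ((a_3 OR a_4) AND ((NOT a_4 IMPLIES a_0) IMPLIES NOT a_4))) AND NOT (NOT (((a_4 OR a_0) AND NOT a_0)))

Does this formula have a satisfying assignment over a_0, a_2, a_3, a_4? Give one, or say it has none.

a_0 = False; a_2 = False; a_3 = False; a_4 = True

  ((a_0 IFF a_3) IMPLIES (NOT a_2 IMPLIES a_0)) IMPLIES ((a_3 OR a_4) AND ((NOT a_4 IMPLIES a_0) IMPLIES NOT a_4)) = True
    (a_0 IFF a_3) IMPLIES (NOT a_2 IMPLIES a_0) = False
      a_0 IFF a_3 = True
      NOT a_2 IMPLIES a_0 = False
        NOT a_2 = True
    (a_3 OR a_4) AND ((NOT a_4 IMPLIES a_0) IMPLIES NOT a_4) = False
      a_3 OR a_4 = True
      (NOT a_4 IMPLIES a_0) IMPLIES NOT a_4 = False
        NOT a_4 IMPLIES a_0 = True
          NOT a_4 = False
        NOT a_4 = False
  NOT (NOT (((a_4 OR a_0) AND NOT a_0))) = True
    NOT (((a_4 OR a_0) AND NOT a_0)) = False
      (a_4 OR a_0) AND NOT a_0 = True
        a_4 OR a_0 = True
        NOT a_0 = True
Both conjuncts True, so the formula holds.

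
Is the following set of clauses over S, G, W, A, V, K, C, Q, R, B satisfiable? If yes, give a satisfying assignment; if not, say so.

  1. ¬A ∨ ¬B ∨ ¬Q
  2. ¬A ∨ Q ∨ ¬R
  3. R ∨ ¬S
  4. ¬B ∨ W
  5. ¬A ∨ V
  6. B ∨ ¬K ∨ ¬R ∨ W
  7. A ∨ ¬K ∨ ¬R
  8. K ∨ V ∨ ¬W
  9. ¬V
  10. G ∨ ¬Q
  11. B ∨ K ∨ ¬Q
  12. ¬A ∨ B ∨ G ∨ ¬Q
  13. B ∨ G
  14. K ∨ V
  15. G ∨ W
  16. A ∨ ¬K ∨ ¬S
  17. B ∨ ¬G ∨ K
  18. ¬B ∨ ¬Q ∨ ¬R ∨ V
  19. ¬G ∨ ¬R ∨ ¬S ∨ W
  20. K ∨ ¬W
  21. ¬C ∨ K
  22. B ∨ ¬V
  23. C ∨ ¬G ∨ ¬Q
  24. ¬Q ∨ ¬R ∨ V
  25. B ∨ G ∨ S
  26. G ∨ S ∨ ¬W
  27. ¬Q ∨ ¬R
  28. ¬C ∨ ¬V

S = False, G = True, W = True, A = False, V = False, K = True, C = True, Q = True, R = False, B = False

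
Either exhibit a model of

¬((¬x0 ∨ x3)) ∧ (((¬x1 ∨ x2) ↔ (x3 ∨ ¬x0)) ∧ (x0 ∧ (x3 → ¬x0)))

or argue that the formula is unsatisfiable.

x0 = True, x1 = True, x2 = False, x3 = False

  ¬((¬x0 ∨ x3)) = True
    ¬x0 ∨ x3 = False
      ¬x0 = False
  ((¬x1 ∨ x2) ↔ (x3 ∨ ¬x0)) ∧ (x0 ∧ (x3 → ¬x0)) = True
    (¬x1 ∨ x2) ↔ (x3 ∨ ¬x0) = True
      ¬x1 ∨ x2 = False
        ¬x1 = False
      x3 ∨ ¬x0 = False
        ¬x0 = False
    x0 ∧ (x3 → ¬x0) = True
      x3 → ¬x0 = True
        ¬x0 = False
Both conjuncts True, so the formula holds.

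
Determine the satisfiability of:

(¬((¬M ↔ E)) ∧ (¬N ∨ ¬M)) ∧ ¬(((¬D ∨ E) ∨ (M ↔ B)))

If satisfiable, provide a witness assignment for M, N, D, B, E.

M = False; N = True; D = True; B = True; E = False

  ¬((¬M ↔ E)) ∧ (¬N ∨ ¬M) = True
    ¬((¬M ↔ E)) = True
      ¬M ↔ E = False
        ¬M = True
    ¬N ∨ ¬M = True
      ¬N = False
      ¬M = True
  ¬(((¬D ∨ E) ∨ (M ↔ B))) = True
    (¬D ∨ E) ∨ (M ↔ B) = False
      ¬D ∨ E = False
        ¬D = False
      M ↔ B = False
Both conjuncts True, so the formula holds.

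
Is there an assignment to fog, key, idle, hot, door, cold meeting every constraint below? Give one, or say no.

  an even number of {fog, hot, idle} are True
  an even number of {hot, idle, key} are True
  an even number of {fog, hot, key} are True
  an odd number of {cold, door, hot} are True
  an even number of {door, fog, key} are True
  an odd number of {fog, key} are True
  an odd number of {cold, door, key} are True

Adding constraints 1, 2, 6 mod 2: every variable appears an even number of times on the left, so the left side is 0.
But the right sides sum to 1 (mod 2). 0 ≠ 1 — the system is inconsistent.

UNSATISFIABLE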